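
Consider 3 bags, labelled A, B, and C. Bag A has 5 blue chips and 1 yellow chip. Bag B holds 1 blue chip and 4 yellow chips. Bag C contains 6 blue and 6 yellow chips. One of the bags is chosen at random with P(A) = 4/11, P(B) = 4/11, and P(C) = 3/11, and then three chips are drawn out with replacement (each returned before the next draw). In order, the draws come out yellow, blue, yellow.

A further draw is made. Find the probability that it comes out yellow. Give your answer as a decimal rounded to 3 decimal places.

0.625

The likelihood of the observed sequence under each hypothesis: P(data | bag A) = (1/6)(5/6)(1/6) = 0.023148; P(data | bag B) = (4/5)(1/5)(4/5) = 0.128; P(data | bag C) = (6/12)(6/12)(6/12) = 0.125.
The prior-weighted likelihoods are 4/11 · 0.023148 = 0.0084175, 4/11 · 0.128 = 0.046545, 3/11 · 0.125 = 0.034091; these sum to 0.089054.
Normalising, the posterior is P(bag A | data) = 0.094522, P(bag B | data) = 0.52267, P(bag C | data) = 0.38281.
The predictive probability is P(yellow next | data) = (1/6)(0.094522) + (4/5)(0.52267) + (1/2)(0.38281) = 0.62529.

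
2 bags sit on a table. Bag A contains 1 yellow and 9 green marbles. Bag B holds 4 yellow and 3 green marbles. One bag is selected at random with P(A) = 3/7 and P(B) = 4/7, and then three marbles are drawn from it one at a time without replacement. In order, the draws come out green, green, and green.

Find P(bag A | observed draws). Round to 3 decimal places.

0.948

Under each hypothesis, the probability of the observed sequence is: P(data | bag A) = (9/10)(8/9)(7/8) = 7/10; P(data | bag B) = (3/7)(2/6)(1/5) = 1/35.
Weighting by the prior gives 3/7 · 7/10 = 3/10, 4/7 · 1/35 = 4/245; with total 31/98.
So P(bag A | data) = (3/10) / (31/98) = 147/155.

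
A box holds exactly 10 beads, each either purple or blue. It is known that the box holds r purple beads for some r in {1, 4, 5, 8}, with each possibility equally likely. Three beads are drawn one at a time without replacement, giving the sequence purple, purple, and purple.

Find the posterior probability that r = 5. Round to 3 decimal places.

For each hypothesis, P(data | H) works out to: P(data | r = 1) = (1/10)(0/9) = 0; P(data | r = 4) = (4/10)(3/9)(2/8) = 1/30; P(data | r = 5) = (5/10)(4/9)(3/8) = 1/12; P(data | r = 8) = (8/10)(7/9)(6/8) = 7/15.
Weighting by the prior gives 1/4 · 0 = 0, 1/4 · 1/30 = 1/120, 1/4 · 1/12 = 1/48, 1/4 · 7/15 = 7/60; with total 7/48.
Hence P(r = 5 | data) = (1/48) / (7/48) = 1/7.

0.143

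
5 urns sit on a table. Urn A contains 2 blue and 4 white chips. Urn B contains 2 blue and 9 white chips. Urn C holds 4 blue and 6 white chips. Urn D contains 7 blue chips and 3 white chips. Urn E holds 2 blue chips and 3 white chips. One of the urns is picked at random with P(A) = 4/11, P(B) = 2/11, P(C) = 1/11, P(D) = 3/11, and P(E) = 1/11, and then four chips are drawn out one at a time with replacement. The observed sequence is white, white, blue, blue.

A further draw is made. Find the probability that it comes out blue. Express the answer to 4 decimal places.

Compute the likelihood of the observed sequence for each case: P(data | urn A) = (4/6)(4/6)(2/6)(2/6) = 0.049383; P(data | urn B) = (9/11)(9/11)(2/11)(2/11) = 0.02213; P(data | urn C) = (6/10)(6/10)(4/10)(4/10) = 0.0576; P(data | urn D) = (3/10)(3/10)(7/10)(7/10) = 0.0441; P(data | urn E) = (3/5)(3/5)(2/5)(2/5) = 0.0576.
Weighting by the prior gives 4/11 · 0.049383 = 0.017957, 2/11 · 0.02213 = 0.0040236, 1/11 · 0.0576 = 0.0052364, 3/11 · 0.0441 = 0.012027, 1/11 · 0.0576 = 0.0052364; these sum to 0.044481.
Dividing through by the total gives posterior P(urn A | data) = 0.40371, P(urn B | data) = 0.090456, P(urn C | data) = 0.11772, P(urn D | data) = 0.27039, P(urn E | data) = 0.11772.
The predictive probability is P(blue next | data) = (1/3)(0.40371) + (2/11)(0.090456) + (2/5)(0.11772) + (7/10)(0.27039) + (2/5)(0.11772) = 0.43447.

0.4345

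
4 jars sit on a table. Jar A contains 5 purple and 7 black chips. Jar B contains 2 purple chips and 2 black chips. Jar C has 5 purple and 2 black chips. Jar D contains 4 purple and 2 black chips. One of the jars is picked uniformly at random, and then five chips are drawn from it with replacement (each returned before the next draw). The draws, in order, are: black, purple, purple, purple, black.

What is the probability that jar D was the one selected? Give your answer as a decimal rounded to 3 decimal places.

For each hypothesis, P(data | H) works out to: P(data | jar A) = (7/12)(5/12)(5/12)(5/12)(7/12) = 0.024615; P(data | jar B) = (2/4)(2/4)(2/4)(2/4)(2/4) = 0.03125; P(data | jar C) = (2/7)(5/7)(5/7)(5/7)(2/7) = 0.02975; P(data | jar D) = (2/6)(4/6)(4/6)(4/6)(2/6) = 0.032922.
Multiplying each by its prior: 1/4 · 0.024615 = 0.0061538, 1/4 · 0.03125 = 0.0078125, 1/4 · 0.02975 = 0.0074374, 1/4 · 0.032922 = 0.0082305; these sum to 0.029634.
By Bayes' rule, P(jar D | data) = (0.0082305) / (0.029634) = 0.27774.

0.278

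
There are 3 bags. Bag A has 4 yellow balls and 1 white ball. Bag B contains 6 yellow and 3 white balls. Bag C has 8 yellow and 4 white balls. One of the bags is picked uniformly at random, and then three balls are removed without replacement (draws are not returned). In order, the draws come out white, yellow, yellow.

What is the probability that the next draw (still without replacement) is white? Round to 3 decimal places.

0.212

The likelihood of the observed sequence under each hypothesis: P(data | bag A) = (1/5)(4/4)(3/3) = 0.2; P(data | bag B) = (3/9)(6/8)(5/7) = 0.17857; P(data | bag C) = (4/12)(8/11)(7/10) = 0.1697.
Weighting by the prior gives 1/3 · 0.2 = 0.066667, 1/3 · 0.17857 = 0.059524, 1/3 · 0.1697 = 0.056566; these sum to 0.18276.
The posterior is then P(bag A | data) = 0.36478, P(bag B | data) = 0.3257, P(bag C | data) = 0.30951.
The predictive probability is P(white next | data) = (0)(0.36478) + (1/3)(0.3257) + (1/3)(0.30951) = 0.21174.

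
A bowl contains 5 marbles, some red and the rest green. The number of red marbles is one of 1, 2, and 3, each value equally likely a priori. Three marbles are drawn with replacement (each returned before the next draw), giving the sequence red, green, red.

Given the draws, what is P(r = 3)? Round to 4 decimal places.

Compute the likelihood of the observed sequence for each case: P(data | r = 1) = (1/5)(4/5)(1/5) = 4/125; P(data | r = 2) = (2/5)(3/5)(2/5) = 12/125; P(data | r = 3) = (3/5)(2/5)(3/5) = 18/125.
The prior-weighted likelihoods are 1/3 · 4/125 = 4/375, 1/3 · 12/125 = 4/125, 1/3 · 18/125 = 6/125; summing to 34/375.
By Bayes' rule, P(r = 3 | data) = (6/125) / (34/375) = 9/17.

0.5294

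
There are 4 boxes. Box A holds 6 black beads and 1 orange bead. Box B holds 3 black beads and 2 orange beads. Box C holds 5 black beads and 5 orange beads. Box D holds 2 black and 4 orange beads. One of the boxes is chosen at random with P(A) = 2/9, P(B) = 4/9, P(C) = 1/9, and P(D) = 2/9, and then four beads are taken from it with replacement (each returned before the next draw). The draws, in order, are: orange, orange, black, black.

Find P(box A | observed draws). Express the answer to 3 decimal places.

0.071

Compute the likelihood of the observed sequence for each case: P(data | box A) = (1/7)(1/7)(6/7)(6/7) = 0.014994; P(data | box B) = (2/5)(2/5)(3/5)(3/5) = 0.0576; P(data | box C) = (5/10)(5/10)(5/10)(5/10) = 0.0625; P(data | box D) = (4/6)(4/6)(2/6)(2/6) = 0.049383.
Weighting by the prior gives 2/9 · 0.014994 = 0.0033319, 4/9 · 0.0576 = 0.0256, 1/9 · 0.0625 = 0.0069444, 2/9 · 0.049383 = 0.010974; with total 0.04685.
Hence P(box A | data) = (0.0033319) / (0.04685) = 0.071119.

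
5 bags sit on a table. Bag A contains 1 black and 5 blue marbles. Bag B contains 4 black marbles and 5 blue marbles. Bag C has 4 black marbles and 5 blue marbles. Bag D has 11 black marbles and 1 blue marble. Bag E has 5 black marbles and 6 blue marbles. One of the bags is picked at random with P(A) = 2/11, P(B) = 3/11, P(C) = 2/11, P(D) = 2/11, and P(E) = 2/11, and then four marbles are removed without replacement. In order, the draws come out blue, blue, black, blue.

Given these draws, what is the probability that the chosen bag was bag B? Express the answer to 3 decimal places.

0.270

For each hypothesis, P(data | H) works out to: P(data | bag A) = (5/6)(4/5)(1/4)(3/3) = 0.16667; P(data | bag B) = (5/9)(4/8)(4/7)(3/6) = 0.079365; P(data | bag C) = (5/9)(4/8)(4/7)(3/6) = 0.079365; P(data | bag D) = (1/12)(0/11) = 0; P(data | bag E) = (6/11)(5/10)(5/9)(4/8) = 0.075758.
Multiplying each by its prior: 2/11 · 0.16667 = 0.030303, 3/11 · 0.079365 = 0.021645, 2/11 · 0.079365 = 0.01443, 2/11 · 0 = 0, 2/11 · 0.075758 = 0.013774; summing to 0.080152.
By Bayes' rule, P(bag B | data) = (0.021645) / (0.080152) = 0.27005.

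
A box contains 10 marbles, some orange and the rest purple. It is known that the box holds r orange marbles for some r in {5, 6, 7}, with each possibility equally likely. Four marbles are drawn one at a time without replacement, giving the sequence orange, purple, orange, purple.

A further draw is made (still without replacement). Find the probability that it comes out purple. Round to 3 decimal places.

0.358

Under each hypothesis, the probability of the observed sequence is: P(data | r = 5) = (5/10)(5/9)(4/8)(4/7) = 0.079365; P(data | r = 6) = (6/10)(4/9)(5/8)(3/7) = 0.071429; P(data | r = 7) = (7/10)(3/9)(6/8)(2/7) = 0.05.
The prior-weighted likelihoods are 1/3 · 0.079365 = 0.026455, 1/3 · 0.071429 = 0.02381, 1/3 · 0.05 = 0.016667; summing to 0.066931.
Dividing through by the total gives posterior P(r = 5 | data) = 0.39526, P(r = 6 | data) = 0.35573, P(r = 7 | data) = 0.24901.
Averaging over the posterior, P(purple next | data) = (1/2)(0.39526) + (1/3)(0.35573) + (1/6)(0.24901) = 0.35771.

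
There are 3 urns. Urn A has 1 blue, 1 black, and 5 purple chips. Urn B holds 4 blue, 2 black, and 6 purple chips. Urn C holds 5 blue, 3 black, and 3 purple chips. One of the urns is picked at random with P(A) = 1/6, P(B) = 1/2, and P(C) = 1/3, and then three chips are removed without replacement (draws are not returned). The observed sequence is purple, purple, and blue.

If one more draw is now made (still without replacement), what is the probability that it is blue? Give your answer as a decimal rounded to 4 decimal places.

0.2828

For each hypothesis, P(data | H) works out to: P(data | urn A) = (5/7)(4/6)(1/5) = 2/21; P(data | urn B) = (6/12)(5/11)(4/10) = 1/11; P(data | urn C) = (3/11)(2/10)(5/9) = 1/33.
The prior-weighted likelihoods are 1/6 · 2/21 = 1/63, 1/2 · 1/11 = 1/22, 1/3 · 1/33 = 1/99; with total 1/14.
Normalising, the posterior is P(urn A | data) = 2/9, P(urn B | data) = 7/11, P(urn C | data) = 14/99.
The predictive probability is P(blue next | data) = (0)(2/9) + (1/3)(7/11) + (1/2)(14/99) = 28/99.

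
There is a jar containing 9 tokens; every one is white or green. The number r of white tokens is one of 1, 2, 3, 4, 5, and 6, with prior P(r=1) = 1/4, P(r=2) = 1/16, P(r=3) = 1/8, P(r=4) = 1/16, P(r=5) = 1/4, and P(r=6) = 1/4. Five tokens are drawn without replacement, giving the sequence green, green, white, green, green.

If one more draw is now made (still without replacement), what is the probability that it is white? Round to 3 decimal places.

For each hypothesis, P(data | H) works out to: P(data | r = 1) = (8/9)(7/8)(1/7)(6/6)(5/5) = 1/9; P(data | r = 2) = (7/9)(6/8)(2/7)(5/6)(4/5) = 1/9; P(data | r = 3) = (6/9)(5/8)(3/7)(4/6)(3/5) = 1/14; P(data | r = 4) = (5/9)(4/8)(4/7)(3/6)(2/5) = 2/63; P(data | r = 5) = (4/9)(3/8)(5/7)(2/6)(1/5) = 1/126; P(data | r = 6) = (3/9)(2/8)(6/7)(1/6)(0/5) = 0.
Multiplying each by its prior: 1/4 · 1/9 = 1/36, 1/16 · 1/9 = 1/144, 1/8 · 1/14 = 1/112, 1/16 · 2/63 = 1/504, 1/4 · 1/126 = 1/504, 1/4 · 0 = 0; summing to 1/21.
The posterior is then P(r = 1 | data) = 7/12, P(r = 2 | data) = 7/48, P(r = 3 | data) = 3/16, P(r = 4 | data) = 1/24, P(r = 5 | data) = 1/24, P(r = 6 | data) = 0.
Averaging over the posterior, P(white next | data) = (0)(7/12) + (1/4)(7/48) + (1/2)(3/16) + (3/4)(1/24) + (1)(1/24) = 13/64.

0.203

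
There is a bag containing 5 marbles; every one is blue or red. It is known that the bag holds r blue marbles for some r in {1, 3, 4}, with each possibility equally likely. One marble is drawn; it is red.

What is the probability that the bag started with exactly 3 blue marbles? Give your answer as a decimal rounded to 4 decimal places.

0.2857

Under each hypothesis, the probability of this draw is: P(data | r = 1) = (4/5) = 4/5; P(data | r = 3) = (2/5) = 2/5; P(data | r = 4) = (1/5) = 1/5.
The prior-weighted likelihoods are 1/3 · 4/5 = 4/15, 1/3 · 2/5 = 2/15, 1/3 · 1/5 = 1/15; these sum to 7/15.
By Bayes' rule, P(r = 3 | data) = (2/15) / (7/15) = 2/7.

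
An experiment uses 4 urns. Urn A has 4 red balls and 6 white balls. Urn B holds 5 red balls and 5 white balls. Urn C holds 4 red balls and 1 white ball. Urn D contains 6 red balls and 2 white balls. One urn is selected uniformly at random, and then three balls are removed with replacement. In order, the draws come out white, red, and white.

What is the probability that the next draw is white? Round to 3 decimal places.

0.480

For each hypothesis, P(data | H) works out to: P(data | urn A) = (6/10)(4/10)(6/10) = 0.144; P(data | urn B) = (5/10)(5/10)(5/10) = 0.125; P(data | urn C) = (1/5)(4/5)(1/5) = 0.032; P(data | urn D) = (2/8)(6/8)(2/8) = 0.046875.
Multiplying each by its prior: 1/4 · 0.144 = 0.036, 1/4 · 0.125 = 0.03125, 1/4 · 0.032 = 0.008, 1/4 · 0.046875 = 0.011719; these sum to 0.086969.
The posterior is then P(urn A | data) = 0.41394, P(urn B | data) = 0.35932, P(urn C | data) = 0.091987, P(urn D | data) = 0.13475.
So P(white next | data) = Σ P(white next | H) P(H | data) = (3/5)(0.41394) + (1/2)(0.35932) + (1/5)(0.091987) + (1/4)(0.13475) = 0.48011.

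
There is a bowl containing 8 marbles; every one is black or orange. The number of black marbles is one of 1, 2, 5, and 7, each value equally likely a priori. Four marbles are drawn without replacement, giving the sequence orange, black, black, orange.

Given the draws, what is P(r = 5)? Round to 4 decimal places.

0.6667

The likelihood of the observed sequence under each hypothesis: P(data | r = 1) = (7/8)(1/7)(0/6) = 0; P(data | r = 2) = (6/8)(2/7)(1/6)(5/5) = 1/28; P(data | r = 5) = (3/8)(5/7)(4/6)(2/5) = 1/14; P(data | r = 7) = (1/8)(7/7)(6/6)(0/5) = 0.
Multiplying each by its prior: 1/4 · 0 = 0, 1/4 · 1/28 = 1/112, 1/4 · 1/14 = 1/56, 1/4 · 0 = 0; these sum to 3/112.
Therefore the posterior P(r = 5 | data) = (1/56) / (3/112) = 2/3.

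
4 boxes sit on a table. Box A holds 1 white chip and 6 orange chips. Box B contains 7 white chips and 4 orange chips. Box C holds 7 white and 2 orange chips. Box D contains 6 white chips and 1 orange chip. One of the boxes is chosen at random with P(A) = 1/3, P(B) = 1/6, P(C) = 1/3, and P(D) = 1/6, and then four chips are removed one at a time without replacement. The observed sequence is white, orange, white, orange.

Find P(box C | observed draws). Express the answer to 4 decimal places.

0.4661

The likelihood of the observed sequence under each hypothesis: P(data | box A) = (1/7)(6/6)(0/5) = 0; P(data | box B) = (7/11)(4/10)(6/9)(3/8) = 0.063636; P(data | box C) = (7/9)(2/8)(6/7)(1/6) = 0.027778; P(data | box D) = (6/7)(1/6)(5/5)(0/4) = 0.
The prior-weighted likelihoods are 1/3 · 0 = 0, 1/6 · 0.063636 = 0.010606, 1/3 · 0.027778 = 0.0092593, 1/6 · 0 = 0; these sum to 0.019865.
So P(box C | data) = (0.0092593) / (0.019865) = 0.4661.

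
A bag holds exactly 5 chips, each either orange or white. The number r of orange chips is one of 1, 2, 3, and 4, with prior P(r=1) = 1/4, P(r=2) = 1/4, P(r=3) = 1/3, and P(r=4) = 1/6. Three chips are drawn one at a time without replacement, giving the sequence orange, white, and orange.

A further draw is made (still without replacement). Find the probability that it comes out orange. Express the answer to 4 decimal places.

0.5333

Compute the likelihood of the observed sequence for each case: P(data | r = 1) = (1/5)(4/4)(0/3) = 0; P(data | r = 2) = (2/5)(3/4)(1/3) = 1/10; P(data | r = 3) = (3/5)(2/4)(2/3) = 1/5; P(data | r = 4) = (4/5)(1/4)(3/3) = 1/5.
Weighting by the prior gives 1/4 · 0 = 0, 1/4 · 1/10 = 1/40, 1/3 · 1/5 = 1/15, 1/6 · 1/5 = 1/30; these sum to 1/8.
The posterior is then P(r = 1 | data) = 0, P(r = 2 | data) = 1/5, P(r = 3 | data) = 8/15, P(r = 4 | data) = 4/15.
So P(orange next | data) = Σ P(orange next | H) P(H | data) = (0)(1/5) + (1/2)(8/15) + (1)(4/15) = 8/15.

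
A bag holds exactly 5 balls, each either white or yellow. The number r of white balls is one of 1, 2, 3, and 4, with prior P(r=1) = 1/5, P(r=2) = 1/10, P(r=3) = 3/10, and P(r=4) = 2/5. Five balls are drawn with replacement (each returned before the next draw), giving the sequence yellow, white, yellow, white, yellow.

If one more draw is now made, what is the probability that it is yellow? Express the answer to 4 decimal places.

Compute the likelihood of the observed sequence for each case: P(data | r = 1) = (4/5)(1/5)(4/5)(1/5)(4/5) = 0.02048; P(data | r = 2) = (3/5)(2/5)(3/5)(2/5)(3/5) = 0.03456; P(data | r = 3) = (2/5)(3/5)(2/5)(3/5)(2/5) = 0.02304; P(data | r = 4) = (1/5)(4/5)(1/5)(4/5)(1/5) = 0.00512.
The prior-weighted likelihoods are 1/5 · 0.02048 = 0.004096, 1/10 · 0.03456 = 0.003456, 3/10 · 0.02304 = 0.006912, 2/5 · 0.00512 = 0.002048; these sum to 0.016512.
Dividing through by the total gives posterior P(r = 1 | data) = 0.24806, P(r = 2 | data) = 0.2093, P(r = 3 | data) = 0.4186, P(r = 4 | data) = 0.12403.
Averaging over the posterior, P(yellow next | data) = (4/5)(0.24806) + (3/5)(0.2093) + (2/5)(0.4186) + (1/5)(0.12403) = 0.51628.

0.5163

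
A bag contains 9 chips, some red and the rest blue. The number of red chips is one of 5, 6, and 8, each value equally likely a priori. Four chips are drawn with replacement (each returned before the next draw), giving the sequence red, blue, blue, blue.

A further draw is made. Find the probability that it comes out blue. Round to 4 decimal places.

For each hypothesis, P(data | H) works out to: P(data | r = 5) = (5/9)(4/9)(4/9)(4/9) = 0.048773; P(data | r = 6) = (6/9)(3/9)(3/9)(3/9) = 0.024691; P(data | r = 8) = (8/9)(1/9)(1/9)(1/9) = 0.0012193.
The prior-weighted likelihoods are 1/3 · 0.048773 = 0.016258, 1/3 · 0.024691 = 0.0082305, 1/3 · 0.0012193 = 0.00040644; these sum to 0.024895.
The posterior is then P(r = 5 | data) = 0.65306, P(r = 6 | data) = 0.33061, P(r = 8 | data) = 0.016327.
So P(blue next | data) = Σ P(blue next | H) P(H | data) = (4/9)(0.65306) + (1/3)(0.33061) + (1/9)(0.016327) = 0.40227.

0.4023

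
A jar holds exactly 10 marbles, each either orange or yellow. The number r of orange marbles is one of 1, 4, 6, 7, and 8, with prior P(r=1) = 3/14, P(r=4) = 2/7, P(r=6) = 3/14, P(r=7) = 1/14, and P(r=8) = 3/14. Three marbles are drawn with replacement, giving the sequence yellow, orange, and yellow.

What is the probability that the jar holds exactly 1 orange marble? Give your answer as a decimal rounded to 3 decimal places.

0.192

For each hypothesis, P(data | H) works out to: P(data | r = 1) = (9/10)(1/10)(9/10) = 0.081; P(data | r = 4) = (6/10)(4/10)(6/10) = 0.144; P(data | r = 6) = (4/10)(6/10)(4/10) = 0.096; P(data | r = 7) = (3/10)(7/10)(3/10) = 0.063; P(data | r = 8) = (2/10)(8/10)(2/10) = 0.032.
Weighting by the prior gives 3/14 · 0.081 = 0.017357, 2/7 · 0.144 = 0.041143, 3/14 · 0.096 = 0.020571, 1/14 · 0.063 = 0.0045, 3/14 · 0.032 = 0.0068571; with total 0.090429.
By Bayes' rule, P(r = 1 | data) = (0.017357) / (0.090429) = 0.19194.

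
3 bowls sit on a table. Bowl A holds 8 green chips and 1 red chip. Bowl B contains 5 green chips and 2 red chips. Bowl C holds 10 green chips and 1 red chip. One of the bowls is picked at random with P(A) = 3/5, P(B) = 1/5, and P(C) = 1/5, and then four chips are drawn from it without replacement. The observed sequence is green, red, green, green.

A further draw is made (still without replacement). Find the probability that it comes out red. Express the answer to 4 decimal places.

0.0840

For each hypothesis, P(data | H) works out to: P(data | bowl A) = (8/9)(1/8)(7/7)(6/6) = 0.11111; P(data | bowl B) = (5/7)(2/6)(4/5)(3/4) = 0.14286; P(data | bowl C) = (10/11)(1/10)(9/9)(8/8) = 0.090909.
Weighting by the prior gives 3/5 · 0.11111 = 0.066667, 1/5 · 0.14286 = 0.028571, 1/5 · 0.090909 = 0.018182; with total 0.11342.
Normalising, the posterior is P(bowl A | data) = 0.58779, P(bowl B | data) = 0.25191, P(bowl C | data) = 0.16031.
So P(red next | data) = Σ P(red next | H) P(H | data) = (0)(0.58779) + (1/3)(0.25191) + (0)(0.16031) = 0.083969.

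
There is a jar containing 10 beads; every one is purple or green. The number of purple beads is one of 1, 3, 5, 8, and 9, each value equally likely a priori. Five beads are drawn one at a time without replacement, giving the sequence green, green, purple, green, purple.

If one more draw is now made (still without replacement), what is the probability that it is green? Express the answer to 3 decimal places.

For each hypothesis, P(data | H) works out to: P(data | r = 1) = (9/10)(8/9)(1/8)(7/7)(0/6) = 0; P(data | r = 3) = (7/10)(6/9)(3/8)(5/7)(2/6) = 0.041667; P(data | r = 5) = (5/10)(4/9)(5/8)(3/7)(4/6) = 0.039683; P(data | r = 8) = (2/10)(1/9)(8/8)(0/7) = 0; P(data | r = 9) = (1/10)(0/9) = 0.
The prior-weighted likelihoods are 1/5 · 0 = 0, 1/5 · 0.041667 = 0.0083333, 1/5 · 0.039683 = 0.0079365, 1/5 · 0 = 0, 1/5 · 0 = 0; with total 0.01627.
Dividing through by the total gives posterior P(r = 1 | data) = 0, P(r = 3 | data) = 0.5122, P(r = 5 | data) = 0.4878, P(r = 8 | data) = 0, P(r = 9 | data) = 0.
The predictive probability is P(green next | data) = (4/5)(0.5122) + (2/5)(0.4878) = 0.60488.

0.605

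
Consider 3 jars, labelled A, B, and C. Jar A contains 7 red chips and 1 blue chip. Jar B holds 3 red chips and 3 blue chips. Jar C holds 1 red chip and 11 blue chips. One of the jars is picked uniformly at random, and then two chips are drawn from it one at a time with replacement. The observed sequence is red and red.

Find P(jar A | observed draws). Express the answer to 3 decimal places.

0.749

Under each hypothesis, the probability of the observed sequence is: P(data | jar A) = (7/8)(7/8) = 0.76562; P(data | jar B) = (3/6)(3/6) = 0.25; P(data | jar C) = (1/12)(1/12) = 0.0069444.
Weighting by the prior gives 1/3 · 0.76562 = 0.25521, 1/3 · 0.25 = 0.083333, 1/3 · 0.0069444 = 0.0023148; these sum to 0.34086.
So P(jar A | data) = (0.25521) / (0.34086) = 0.74873.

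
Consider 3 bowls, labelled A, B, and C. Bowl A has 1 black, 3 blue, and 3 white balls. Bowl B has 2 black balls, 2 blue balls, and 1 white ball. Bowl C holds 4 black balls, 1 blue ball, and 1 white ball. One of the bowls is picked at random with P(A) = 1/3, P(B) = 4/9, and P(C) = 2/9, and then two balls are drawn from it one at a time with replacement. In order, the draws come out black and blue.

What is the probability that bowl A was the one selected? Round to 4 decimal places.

Under each hypothesis, the probability of the observed sequence is: P(data | bowl A) = (1/7)(3/7) = 0.061224; P(data | bowl B) = (2/5)(2/5) = 0.16; P(data | bowl C) = (4/6)(1/6) = 0.11111.
The prior-weighted likelihoods are 1/3 · 0.061224 = 0.020408, 4/9 · 0.16 = 0.071111, 2/9 · 0.11111 = 0.024691; these sum to 0.11621.
So P(bowl A | data) = (0.020408) / (0.11621) = 0.17561.

0.1756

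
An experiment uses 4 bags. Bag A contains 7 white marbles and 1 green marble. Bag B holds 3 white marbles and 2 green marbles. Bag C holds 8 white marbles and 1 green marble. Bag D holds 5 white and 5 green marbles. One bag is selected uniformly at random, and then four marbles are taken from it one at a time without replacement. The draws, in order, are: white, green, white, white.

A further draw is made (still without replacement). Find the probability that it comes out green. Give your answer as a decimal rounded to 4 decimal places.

Compute the likelihood of the observed sequence for each case: P(data | bag A) = (7/8)(1/7)(6/6)(5/5) = 0.125; P(data | bag B) = (3/5)(2/4)(2/3)(1/2) = 0.1; P(data | bag C) = (8/9)(1/8)(7/7)(6/6) = 0.11111; P(data | bag D) = (5/10)(5/9)(4/8)(3/7) = 0.059524.
Multiplying each by its prior: 1/4 · 0.125 = 0.03125, 1/4 · 0.1 = 0.025, 1/4 · 0.11111 = 0.027778, 1/4 · 0.059524 = 0.014881; with total 0.098909.
The posterior is then P(bag A | data) = 0.31595, P(bag B | data) = 0.25276, P(bag C | data) = 0.28084, P(bag D | data) = 0.15045.
Averaging over the posterior, P(green next | data) = (0)(0.31595) + (1)(0.25276) + (0)(0.28084) + (2/3)(0.15045) = 0.35306.

0.3531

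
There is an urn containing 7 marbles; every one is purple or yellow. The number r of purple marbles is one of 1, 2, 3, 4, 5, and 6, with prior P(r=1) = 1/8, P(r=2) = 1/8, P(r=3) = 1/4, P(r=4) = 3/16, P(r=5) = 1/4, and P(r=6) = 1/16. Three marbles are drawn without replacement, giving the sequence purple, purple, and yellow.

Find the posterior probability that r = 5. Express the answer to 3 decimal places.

The likelihood of the observed sequence under each hypothesis: P(data | r = 1) = (1/7)(0/6) = 0; P(data | r = 2) = (2/7)(1/6)(5/5) = 1/21; P(data | r = 3) = (3/7)(2/6)(4/5) = 4/35; P(data | r = 4) = (4/7)(3/6)(3/5) = 6/35; P(data | r = 5) = (5/7)(4/6)(2/5) = 4/21; P(data | r = 6) = (6/7)(5/6)(1/5) = 1/7.
The prior-weighted likelihoods are 1/8 · 0 = 0, 1/8 · 1/21 = 1/168, 1/4 · 4/35 = 1/35, 3/16 · 6/35 = 9/280, 1/4 · 4/21 = 1/21, 1/16 · 1/7 = 1/112; these sum to 69/560.
Therefore the posterior P(r = 5 | data) = (1/21) / (69/560) = 80/207.

0.386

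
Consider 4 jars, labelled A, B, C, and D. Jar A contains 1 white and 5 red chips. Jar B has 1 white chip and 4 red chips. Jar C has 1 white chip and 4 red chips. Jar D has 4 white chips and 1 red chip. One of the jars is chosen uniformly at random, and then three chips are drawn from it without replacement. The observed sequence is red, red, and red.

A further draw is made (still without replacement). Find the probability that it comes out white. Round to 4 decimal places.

For each hypothesis, P(data | H) works out to: P(data | jar A) = (5/6)(4/5)(3/4) = 1/2; P(data | jar B) = (4/5)(3/4)(2/3) = 2/5; P(data | jar C) = (4/5)(3/4)(2/3) = 2/5; P(data | jar D) = (1/5)(0/4) = 0.
Weighting by the prior gives 1/4 · 1/2 = 1/8, 1/4 · 2/5 = 1/10, 1/4 · 2/5 = 1/10, 1/4 · 0 = 0; with total 13/40.
Dividing through by the total gives posterior P(jar A | data) = 5/13, P(jar B | data) = 4/13, P(jar C | data) = 4/13, P(jar D | data) = 0.
The predictive probability is P(white next | data) = (1/3)(5/13) + (1/2)(4/13) + (1/2)(4/13) = 17/39.

0.4359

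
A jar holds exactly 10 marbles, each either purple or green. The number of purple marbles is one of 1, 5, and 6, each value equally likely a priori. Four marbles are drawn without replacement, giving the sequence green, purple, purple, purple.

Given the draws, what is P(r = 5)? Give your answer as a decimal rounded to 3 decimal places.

0.385

Under each hypothesis, the probability of the observed sequence is: P(data | r = 1) = (9/10)(1/9)(0/8) = 0; P(data | r = 5) = (5/10)(5/9)(4/8)(3/7) = 5/84; P(data | r = 6) = (4/10)(6/9)(5/8)(4/7) = 2/21.
Multiplying each by its prior: 1/3 · 0 = 0, 1/3 · 5/84 = 5/252, 1/3 · 2/21 = 2/63; these sum to 13/252.
Therefore the posterior P(r = 5 | data) = (5/252) / (13/252) = 5/13.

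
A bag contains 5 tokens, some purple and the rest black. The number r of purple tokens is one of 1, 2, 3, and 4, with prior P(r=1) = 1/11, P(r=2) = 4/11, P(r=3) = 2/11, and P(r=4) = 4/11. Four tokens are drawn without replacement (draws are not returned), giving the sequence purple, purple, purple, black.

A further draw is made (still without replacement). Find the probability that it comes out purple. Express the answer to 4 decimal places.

The likelihood of the observed sequence under each hypothesis: P(data | r = 1) = (1/5)(0/4) = 0; P(data | r = 2) = (2/5)(1/4)(0/3) = 0; P(data | r = 3) = (3/5)(2/4)(1/3)(2/2) = 1/10; P(data | r = 4) = (4/5)(3/4)(2/3)(1/2) = 1/5.
Weighting by the prior gives 1/11 · 0 = 0, 4/11 · 0 = 0, 2/11 · 1/10 = 1/55, 4/11 · 1/5 = 4/55; summing to 1/11.
Dividing through by the total gives posterior P(r = 1 | data) = 0, P(r = 2 | data) = 0, P(r = 3 | data) = 1/5, P(r = 4 | data) = 4/5.
Averaging over the posterior, P(purple next | data) = (0)(1/5) + (1)(4/5) = 4/5.

0.8000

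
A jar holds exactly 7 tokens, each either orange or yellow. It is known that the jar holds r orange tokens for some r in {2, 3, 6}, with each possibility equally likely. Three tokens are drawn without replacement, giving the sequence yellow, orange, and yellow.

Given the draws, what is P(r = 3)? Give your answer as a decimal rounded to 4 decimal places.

0.4737

The likelihood of the observed sequence under each hypothesis: P(data | r = 2) = (5/7)(2/6)(4/5) = 4/21; P(data | r = 3) = (4/7)(3/6)(3/5) = 6/35; P(data | r = 6) = (1/7)(6/6)(0/5) = 0.
The prior-weighted likelihoods are 1/3 · 4/21 = 4/63, 1/3 · 6/35 = 2/35, 1/3 · 0 = 0; these sum to 38/315.
By Bayes' rule, P(r = 3 | data) = (2/35) / (38/315) = 9/19.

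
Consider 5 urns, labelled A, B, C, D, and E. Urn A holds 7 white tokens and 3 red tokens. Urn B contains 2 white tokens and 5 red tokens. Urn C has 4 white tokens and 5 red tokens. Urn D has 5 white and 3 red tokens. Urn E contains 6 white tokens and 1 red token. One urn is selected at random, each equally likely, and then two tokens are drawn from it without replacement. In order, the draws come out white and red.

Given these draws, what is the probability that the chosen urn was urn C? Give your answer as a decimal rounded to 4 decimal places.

0.2395

For each hypothesis, P(data | H) works out to: P(data | urn A) = (7/10)(3/9) = 0.23333; P(data | urn B) = (2/7)(5/6) = 0.2381; P(data | urn C) = (4/9)(5/8) = 0.27778; P(data | urn D) = (5/8)(3/7) = 0.26786; P(data | urn E) = (6/7)(1/6) = 0.14286.
Multiplying each by its prior: 1/5 · 0.23333 = 0.046667, 1/5 · 0.2381 = 0.047619, 1/5 · 0.27778 = 0.055556, 1/5 · 0.26786 = 0.053571, 1/5 · 0.14286 = 0.028571; summing to 0.23198.
By Bayes' rule, P(urn C | data) = (0.055556) / (0.23198) = 0.23948.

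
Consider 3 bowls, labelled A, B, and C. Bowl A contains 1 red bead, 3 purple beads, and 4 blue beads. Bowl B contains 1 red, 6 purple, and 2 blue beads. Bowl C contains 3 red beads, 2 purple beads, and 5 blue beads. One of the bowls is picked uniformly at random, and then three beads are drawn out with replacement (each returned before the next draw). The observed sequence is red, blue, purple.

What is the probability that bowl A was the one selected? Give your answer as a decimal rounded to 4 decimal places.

Compute the likelihood of the observed sequence for each case: P(data | bowl A) = (1/8)(4/8)(3/8) = 0.023438; P(data | bowl B) = (1/9)(2/9)(6/9) = 0.016461; P(data | bowl C) = (3/10)(5/10)(2/10) = 0.03.
The prior-weighted likelihoods are 1/3 · 0.023438 = 0.0078125, 1/3 · 0.016461 = 0.005487, 1/3 · 0.03 = 0.01; these sum to 0.023299.
Therefore the posterior P(bowl A | data) = (0.0078125) / (0.023299) = 0.33531.

0.3353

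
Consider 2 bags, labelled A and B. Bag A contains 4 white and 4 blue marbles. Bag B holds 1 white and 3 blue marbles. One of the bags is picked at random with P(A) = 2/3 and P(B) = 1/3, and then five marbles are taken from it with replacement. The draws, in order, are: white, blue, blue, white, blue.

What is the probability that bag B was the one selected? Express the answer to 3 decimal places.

0.297

Compute the likelihood of the observed sequence for each case: P(data | bag A) = (4/8)(4/8)(4/8)(4/8)(4/8) = 0.03125; P(data | bag B) = (1/4)(3/4)(3/4)(1/4)(3/4) = 0.026367.
Weighting by the prior gives 2/3 · 0.03125 = 0.020833, 1/3 · 0.026367 = 0.0087891; with total 0.029622.
Hence P(bag B | data) = (0.0087891) / (0.029622) = 0.2967.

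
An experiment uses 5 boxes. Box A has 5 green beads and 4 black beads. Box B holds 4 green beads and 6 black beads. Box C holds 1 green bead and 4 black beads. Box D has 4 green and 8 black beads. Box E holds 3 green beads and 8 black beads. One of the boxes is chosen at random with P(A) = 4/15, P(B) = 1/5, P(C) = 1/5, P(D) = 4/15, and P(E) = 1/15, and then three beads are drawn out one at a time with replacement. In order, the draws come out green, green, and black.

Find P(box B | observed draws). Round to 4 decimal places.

0.2245

For each hypothesis, P(data | H) works out to: P(data | box A) = (5/9)(5/9)(4/9) = 0.13717; P(data | box B) = (4/10)(4/10)(6/10) = 0.096; P(data | box C) = (1/5)(1/5)(4/5) = 0.032; P(data | box D) = (4/12)(4/12)(8/12) = 0.074074; P(data | box E) = (3/11)(3/11)(8/11) = 0.054095.
The prior-weighted likelihoods are 4/15 · 0.13717 = 0.03658, 1/5 · 0.096 = 0.0192, 1/5 · 0.032 = 0.0064, 4/15 · 0.074074 = 0.019753, 1/15 · 0.054095 = 0.0036063; these sum to 0.085539.
By Bayes' rule, P(box B | data) = (0.0192) / (0.085539) = 0.22446.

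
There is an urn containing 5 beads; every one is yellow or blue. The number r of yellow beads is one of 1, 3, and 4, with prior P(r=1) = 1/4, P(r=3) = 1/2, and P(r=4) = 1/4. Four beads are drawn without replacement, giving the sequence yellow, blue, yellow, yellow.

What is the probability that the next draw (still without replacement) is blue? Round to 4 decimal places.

0.5000

Compute the likelihood of the observed sequence for each case: P(data | r = 1) = (1/5)(4/4)(0/3) = 0; P(data | r = 3) = (3/5)(2/4)(2/3)(1/2) = 1/10; P(data | r = 4) = (4/5)(1/4)(3/3)(2/2) = 1/5.
The prior-weighted likelihoods are 1/4 · 0 = 0, 1/2 · 1/10 = 1/20, 1/4 · 1/5 = 1/20; summing to 1/10.
Normalising, the posterior is P(r = 1 | data) = 0, P(r = 3 | data) = 1/2, P(r = 4 | data) = 1/2.
Averaging over the posterior, P(blue next | data) = (1)(1/2) + (0)(1/2) = 1/2.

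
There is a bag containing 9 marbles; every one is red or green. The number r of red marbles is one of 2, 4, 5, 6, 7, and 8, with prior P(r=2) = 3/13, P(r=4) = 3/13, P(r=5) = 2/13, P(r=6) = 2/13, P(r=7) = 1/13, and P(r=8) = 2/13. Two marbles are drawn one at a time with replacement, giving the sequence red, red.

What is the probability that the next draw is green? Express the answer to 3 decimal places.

Under each hypothesis, the probability of the observed sequence is: P(data | r = 2) = (2/9)(2/9) = 0.049383; P(data | r = 4) = (4/9)(4/9) = 0.19753; P(data | r = 5) = (5/9)(5/9) = 0.30864; P(data | r = 6) = (6/9)(6/9) = 0.44444; P(data | r = 7) = (7/9)(7/9) = 0.60494; P(data | r = 8) = (8/9)(8/9) = 0.79012.
Weighting by the prior gives 3/13 · 0.049383 = 0.011396, 3/13 · 0.19753 = 0.045584, 2/13 · 0.30864 = 0.047483, 2/13 · 0.44444 = 0.068376, 1/13 · 0.60494 = 0.046534, 2/13 · 0.79012 = 0.12156; summing to 0.34093.
The posterior is then P(r = 2 | data) = 0.033426, P(r = 4 | data) = 0.1337, P(r = 5 | data) = 0.13928, P(r = 6 | data) = 0.20056, P(r = 7 | data) = 0.13649, P(r = 8 | data) = 0.35655.
The predictive probability is P(green next | data) = (7/9)(0.033426) + (5/9)(0.1337) + (4/9)(0.13928) + (1/3)(0.20056) + (2/9)(0.13649) + (1/9)(0.35655) = 0.29898.

0.299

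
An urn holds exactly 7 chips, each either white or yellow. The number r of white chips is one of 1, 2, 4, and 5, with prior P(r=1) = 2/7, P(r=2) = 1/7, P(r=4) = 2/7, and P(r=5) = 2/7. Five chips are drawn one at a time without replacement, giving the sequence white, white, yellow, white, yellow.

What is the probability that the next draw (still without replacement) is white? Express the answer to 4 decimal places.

The likelihood of the observed sequence under each hypothesis: P(data | r = 1) = (1/7)(0/6) = 0; P(data | r = 2) = (2/7)(1/6)(5/5)(0/4) = 0; P(data | r = 4) = (4/7)(3/6)(3/5)(2/4)(2/3) = 2/35; P(data | r = 5) = (5/7)(4/6)(2/5)(3/4)(1/3) = 1/21.
The prior-weighted likelihoods are 2/7 · 0 = 0, 1/7 · 0 = 0, 2/7 · 2/35 = 4/245, 2/7 · 1/21 = 2/147; summing to 22/735.
Dividing through by the total gives posterior P(r = 1 | data) = 0, P(r = 2 | data) = 0, P(r = 4 | data) = 6/11, P(r = 5 | data) = 5/11.
The predictive probability is P(white next | data) = (1/2)(6/11) + (1)(5/11) = 8/11.

0.7273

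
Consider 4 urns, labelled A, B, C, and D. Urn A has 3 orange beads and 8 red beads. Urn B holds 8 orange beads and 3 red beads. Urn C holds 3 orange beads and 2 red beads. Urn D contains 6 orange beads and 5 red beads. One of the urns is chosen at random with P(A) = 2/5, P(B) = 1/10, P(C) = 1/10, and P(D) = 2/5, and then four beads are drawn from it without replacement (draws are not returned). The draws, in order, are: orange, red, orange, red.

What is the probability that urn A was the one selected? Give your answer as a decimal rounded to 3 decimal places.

0.276

Under each hypothesis, the probability of the observed sequence is: P(data | urn A) = (3/11)(8/10)(2/9)(7/8) = 0.042424; P(data | urn B) = (8/11)(3/10)(7/9)(2/8) = 0.042424; P(data | urn C) = (3/5)(2/4)(2/3)(1/2) = 0.1; P(data | urn D) = (6/11)(5/10)(5/9)(4/8) = 0.075758.
The prior-weighted likelihoods are 2/5 · 0.042424 = 0.01697, 1/10 · 0.042424 = 0.0042424, 1/10 · 0.1 = 0.01, 2/5 · 0.075758 = 0.030303; with total 0.061515.
By Bayes' rule, P(urn A | data) = (0.01697) / (0.061515) = 0.27586.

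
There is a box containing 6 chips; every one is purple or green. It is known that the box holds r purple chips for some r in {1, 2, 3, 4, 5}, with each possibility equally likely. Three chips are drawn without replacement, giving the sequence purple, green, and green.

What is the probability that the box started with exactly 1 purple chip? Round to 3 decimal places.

For each hypothesis, P(data | H) works out to: P(data | r = 1) = (1/6)(5/5)(4/4) = 1/6; P(data | r = 2) = (2/6)(4/5)(3/4) = 1/5; P(data | r = 3) = (3/6)(3/5)(2/4) = 3/20; P(data | r = 4) = (4/6)(2/5)(1/4) = 1/15; P(data | r = 5) = (5/6)(1/5)(0/4) = 0.
Multiplying each by its prior: 1/5 · 1/6 = 1/30, 1/5 · 1/5 = 1/25, 1/5 · 3/20 = 3/100, 1/5 · 1/15 = 1/75, 1/5 · 0 = 0; with total 7/60.
Hence P(r = 1 | data) = (1/30) / (7/60) = 2/7.

0.286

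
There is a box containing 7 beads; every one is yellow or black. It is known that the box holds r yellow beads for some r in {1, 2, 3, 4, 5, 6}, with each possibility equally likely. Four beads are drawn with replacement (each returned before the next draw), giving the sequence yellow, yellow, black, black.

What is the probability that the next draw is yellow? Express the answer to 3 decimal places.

Compute the likelihood of the observed sequence for each case: P(data | r = 1) = (1/7)(1/7)(6/7)(6/7) = 0.014994; P(data | r = 2) = (2/7)(2/7)(5/7)(5/7) = 0.041649; P(data | r = 3) = (3/7)(3/7)(4/7)(4/7) = 0.059975; P(data | r = 4) = (4/7)(4/7)(3/7)(3/7) = 0.059975; P(data | r = 5) = (5/7)(5/7)(2/7)(2/7) = 0.041649; P(data | r = 6) = (6/7)(6/7)(1/7)(1/7) = 0.014994.
The prior-weighted likelihoods are 1/6 · 0.014994 = 0.002499, 1/6 · 0.041649 = 0.0069416, 1/6 · 0.059975 = 0.0099958, 1/6 · 0.059975 = 0.0099958, 1/6 · 0.041649 = 0.0069416, 1/6 · 0.014994 = 0.002499; these sum to 0.038873.
Dividing through by the total gives posterior P(r = 1 | data) = 0.064286, P(r = 2 | data) = 0.17857, P(r = 3 | data) = 0.25714, P(r = 4 | data) = 0.25714, P(r = 5 | data) = 0.17857, P(r = 6 | data) = 0.064286.
Averaging over the posterior, P(yellow next | data) = (1/7)(0.064286) + (2/7)(0.17857) + (3/7)(0.25714) + (4/7)(0.25714) + (5/7)(0.17857) + (6/7)(0.064286) = 0.5.

0.500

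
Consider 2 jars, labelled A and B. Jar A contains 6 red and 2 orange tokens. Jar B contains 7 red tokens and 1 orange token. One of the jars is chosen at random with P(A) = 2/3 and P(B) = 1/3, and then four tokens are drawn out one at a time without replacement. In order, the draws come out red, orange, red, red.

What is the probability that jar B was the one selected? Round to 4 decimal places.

For each hypothesis, P(data | H) works out to: P(data | jar A) = (6/8)(2/7)(5/6)(4/5) = 1/7; P(data | jar B) = (7/8)(1/7)(6/6)(5/5) = 1/8.
The prior-weighted likelihoods are 2/3 · 1/7 = 2/21, 1/3 · 1/8 = 1/24; these sum to 23/168.
So P(jar B | data) = (1/24) / (23/168) = 7/23.

0.3043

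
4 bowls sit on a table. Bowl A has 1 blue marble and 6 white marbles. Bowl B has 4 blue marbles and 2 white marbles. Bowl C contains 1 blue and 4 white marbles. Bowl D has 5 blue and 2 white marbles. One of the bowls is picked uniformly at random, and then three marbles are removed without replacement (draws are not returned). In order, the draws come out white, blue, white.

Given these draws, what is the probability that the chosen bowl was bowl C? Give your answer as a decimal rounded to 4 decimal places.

Compute the likelihood of the observed sequence for each case: P(data | bowl A) = (6/7)(1/6)(5/5) = 1/7; P(data | bowl B) = (2/6)(4/5)(1/4) = 1/15; P(data | bowl C) = (4/5)(1/4)(3/3) = 1/5; P(data | bowl D) = (2/7)(5/6)(1/5) = 1/21.
The prior-weighted likelihoods are 1/4 · 1/7 = 1/28, 1/4 · 1/15 = 1/60, 1/4 · 1/5 = 1/20, 1/4 · 1/21 = 1/84; with total 4/35.
By Bayes' rule, P(bowl C | data) = (1/20) / (4/35) = 7/16.

0.4375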